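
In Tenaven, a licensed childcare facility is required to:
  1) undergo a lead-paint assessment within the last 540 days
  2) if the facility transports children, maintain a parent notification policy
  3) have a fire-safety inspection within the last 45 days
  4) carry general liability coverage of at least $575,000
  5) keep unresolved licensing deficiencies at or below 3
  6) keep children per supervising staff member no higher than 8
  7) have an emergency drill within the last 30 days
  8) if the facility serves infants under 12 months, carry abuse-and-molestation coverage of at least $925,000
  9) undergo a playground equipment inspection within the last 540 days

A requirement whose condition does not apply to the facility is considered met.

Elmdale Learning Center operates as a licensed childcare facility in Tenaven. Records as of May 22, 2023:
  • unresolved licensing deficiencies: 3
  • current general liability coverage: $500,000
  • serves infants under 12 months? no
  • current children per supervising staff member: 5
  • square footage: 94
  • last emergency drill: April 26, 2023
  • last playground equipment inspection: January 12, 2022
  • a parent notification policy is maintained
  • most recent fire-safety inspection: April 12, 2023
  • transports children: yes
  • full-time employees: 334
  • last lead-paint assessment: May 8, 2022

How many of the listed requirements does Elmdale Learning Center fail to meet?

1

1. lead-paint assessment 379 days ago vs limit 540 → met
2. condition 'transports children' holds; parent notification policy present → met
3. fire-safety inspection 40 days ago vs limit 45 → met
4. general liability coverage $500,000 < $575,000 → not met
5. unresolved licensing deficiencies 3 ≤ 3 → met
6. children per supervising staff member 5 ≤ 8 → met
7. emergency drill 26 days ago vs limit 30 → met
8. condition 'serves infants under 12 months' does not hold → requirement n/a → met
9. playground equipment inspection 495 days ago vs limit 540 → met
Not met: 1 of 9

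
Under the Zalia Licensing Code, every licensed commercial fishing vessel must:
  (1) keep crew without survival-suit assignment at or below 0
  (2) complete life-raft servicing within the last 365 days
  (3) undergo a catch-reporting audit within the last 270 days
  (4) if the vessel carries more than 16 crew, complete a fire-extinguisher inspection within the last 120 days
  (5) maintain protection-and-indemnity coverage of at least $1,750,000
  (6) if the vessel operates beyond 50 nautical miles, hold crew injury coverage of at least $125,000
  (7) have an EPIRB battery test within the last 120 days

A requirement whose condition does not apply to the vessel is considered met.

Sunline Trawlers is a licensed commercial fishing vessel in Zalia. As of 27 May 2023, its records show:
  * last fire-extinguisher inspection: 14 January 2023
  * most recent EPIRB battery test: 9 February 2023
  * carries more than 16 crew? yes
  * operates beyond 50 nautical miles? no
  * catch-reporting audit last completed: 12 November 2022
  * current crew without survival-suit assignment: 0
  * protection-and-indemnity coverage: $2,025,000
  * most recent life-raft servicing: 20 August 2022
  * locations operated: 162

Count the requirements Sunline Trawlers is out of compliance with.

1. crew without survival-suit assignment 0 ≤ 0 → met
2. life-raft servicing 280 days ago vs limit 365 → met
3. catch-reporting audit 196 days ago vs limit 270 → met
4. condition 'carries more than 16 crew' holds; fire-extinguisher inspection 133 days ago vs limit 120 → not met
5. protection-and-indemnity coverage $2,025,000 ≥ $1,750,000 → met
6. condition 'operates beyond 50 nautical miles' does not hold → requirement n/a → met
7. EPIRB battery test 107 days ago vs limit 120 → met
Not met: 1 of 7

1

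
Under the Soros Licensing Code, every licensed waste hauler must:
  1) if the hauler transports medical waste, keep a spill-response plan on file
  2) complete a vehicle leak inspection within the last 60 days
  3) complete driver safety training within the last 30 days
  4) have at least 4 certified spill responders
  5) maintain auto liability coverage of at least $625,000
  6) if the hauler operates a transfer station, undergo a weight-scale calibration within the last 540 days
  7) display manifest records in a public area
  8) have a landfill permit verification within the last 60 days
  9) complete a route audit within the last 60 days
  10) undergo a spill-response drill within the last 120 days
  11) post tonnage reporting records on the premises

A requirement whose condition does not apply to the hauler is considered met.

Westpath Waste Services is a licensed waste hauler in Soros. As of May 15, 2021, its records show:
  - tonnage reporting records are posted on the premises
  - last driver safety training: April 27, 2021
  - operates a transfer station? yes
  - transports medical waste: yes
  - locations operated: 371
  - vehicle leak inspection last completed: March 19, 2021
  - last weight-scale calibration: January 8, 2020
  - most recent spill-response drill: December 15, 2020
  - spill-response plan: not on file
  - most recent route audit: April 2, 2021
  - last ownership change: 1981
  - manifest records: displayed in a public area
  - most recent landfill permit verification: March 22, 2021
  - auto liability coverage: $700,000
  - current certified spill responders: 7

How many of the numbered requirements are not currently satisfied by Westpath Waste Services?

1. condition 'transports medical waste' holds; spill-response plan absent → not met
2. vehicle leak inspection 57 days ago vs limit 60 → met
3. driver safety training 18 days ago vs limit 30 → met
4. certified spill responders 7 ≥ 4 → met
5. auto liability coverage $700,000 ≥ $625,000 → met
6. condition 'operates a transfer station' holds; weight-scale calibration 493 days ago vs limit 540 → met
7. manifest records present → met
8. landfill permit verification 54 days ago vs limit 60 → met
9. route audit 43 days ago vs limit 60 → met
10. spill-response drill 151 days ago vs limit 120 → not met
11. tonnage reporting records present → met
Not met: 2 of 11

2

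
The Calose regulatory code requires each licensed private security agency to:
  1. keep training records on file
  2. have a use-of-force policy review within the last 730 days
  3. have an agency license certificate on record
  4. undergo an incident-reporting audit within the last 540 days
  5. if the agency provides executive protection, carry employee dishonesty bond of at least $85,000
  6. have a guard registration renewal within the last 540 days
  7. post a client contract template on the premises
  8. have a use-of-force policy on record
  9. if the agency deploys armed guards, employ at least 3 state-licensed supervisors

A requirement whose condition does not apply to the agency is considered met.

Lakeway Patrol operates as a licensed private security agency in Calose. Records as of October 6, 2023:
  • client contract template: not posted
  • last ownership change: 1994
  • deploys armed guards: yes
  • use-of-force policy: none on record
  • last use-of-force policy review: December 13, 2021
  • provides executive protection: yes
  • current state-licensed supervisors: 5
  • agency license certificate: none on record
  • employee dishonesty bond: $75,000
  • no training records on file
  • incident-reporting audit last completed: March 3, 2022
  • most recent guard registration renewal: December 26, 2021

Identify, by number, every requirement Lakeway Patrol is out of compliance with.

1, 3, 4, 5, 6, 7, 8

1. training records absent → not met
2. use-of-force policy review 662 days ago vs limit 730 → met
3. agency license certificate absent → not met
4. incident-reporting audit 582 days ago vs limit 540 → not met
5. condition 'provides executive protection' holds; employee dishonesty bond $75,000 < $85,000 → not met
6. guard registration renewal 649 days ago vs limit 540 → not met
7. client contract template absent → not met
8. use-of-force policy absent → not met
9. condition 'deploys armed guards' holds; state-licensed supervisors 5 ≥ 3 → met
Not met: 1, 3, 4, 5, 6, 7, 8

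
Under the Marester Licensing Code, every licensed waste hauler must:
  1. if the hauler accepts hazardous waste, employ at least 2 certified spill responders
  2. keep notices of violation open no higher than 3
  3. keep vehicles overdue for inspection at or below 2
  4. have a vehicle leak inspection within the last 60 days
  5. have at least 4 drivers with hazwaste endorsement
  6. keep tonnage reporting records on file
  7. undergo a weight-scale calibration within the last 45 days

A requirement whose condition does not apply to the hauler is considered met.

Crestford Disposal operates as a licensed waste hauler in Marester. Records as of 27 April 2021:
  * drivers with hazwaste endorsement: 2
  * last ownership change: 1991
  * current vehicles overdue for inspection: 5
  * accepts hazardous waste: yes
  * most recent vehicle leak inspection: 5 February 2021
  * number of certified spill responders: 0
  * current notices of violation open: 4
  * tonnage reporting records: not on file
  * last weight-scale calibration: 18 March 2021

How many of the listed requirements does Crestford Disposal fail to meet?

1. condition 'accepts hazardous waste' holds; certified spill responders 0 < 2 → not met
2. notices of violation open 4 > 3 → not met
3. vehicles overdue for inspection 5 > 2 → not met
4. vehicle leak inspection 81 days ago vs limit 60 → not met
5. drivers with hazwaste endorsement 2 < 4 → not met
6. tonnage reporting records absent → not met
7. weight-scale calibration 40 days ago vs limit 45 → met
Not met: 6 of 7

6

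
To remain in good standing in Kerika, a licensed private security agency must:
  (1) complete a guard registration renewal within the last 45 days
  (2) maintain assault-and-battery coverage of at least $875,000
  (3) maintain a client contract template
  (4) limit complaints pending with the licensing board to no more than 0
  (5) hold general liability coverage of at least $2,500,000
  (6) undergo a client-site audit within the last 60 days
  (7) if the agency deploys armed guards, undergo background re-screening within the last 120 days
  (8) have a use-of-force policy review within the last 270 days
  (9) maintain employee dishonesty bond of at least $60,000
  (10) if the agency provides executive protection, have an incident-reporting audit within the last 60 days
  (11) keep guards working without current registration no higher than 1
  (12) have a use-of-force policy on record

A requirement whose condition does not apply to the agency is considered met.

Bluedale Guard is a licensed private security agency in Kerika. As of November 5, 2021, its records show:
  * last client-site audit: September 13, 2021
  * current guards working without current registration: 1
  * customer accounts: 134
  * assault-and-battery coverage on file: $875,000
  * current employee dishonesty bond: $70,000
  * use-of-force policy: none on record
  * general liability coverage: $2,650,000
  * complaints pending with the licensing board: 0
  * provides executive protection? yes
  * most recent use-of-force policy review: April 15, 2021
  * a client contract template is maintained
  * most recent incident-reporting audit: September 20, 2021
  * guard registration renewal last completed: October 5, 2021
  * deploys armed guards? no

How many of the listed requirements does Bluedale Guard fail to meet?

1

1. guard registration renewal 31 days ago vs limit 45 → met
2. assault-and-battery coverage $875,000 ≥ $875,000 → met
3. client contract template present → met
4. complaints pending with the licensing board 0 ≤ 0 → met
5. general liability coverage $2,650,000 ≥ $2,500,000 → met
6. client-site audit 53 days ago vs limit 60 → met
7. condition 'deploys armed guards' does not hold → requirement n/a → met
8. use-of-force policy review 204 days ago vs limit 270 → met
9. employee dishonesty bond $70,000 ≥ $60,000 → met
10. condition 'provides executive protection' holds; incident-reporting audit 46 days ago vs limit 60 → met
11. guards working without current registration 1 ≤ 1 → met
12. use-of-force policy absent → not met
Not met: 1 of 12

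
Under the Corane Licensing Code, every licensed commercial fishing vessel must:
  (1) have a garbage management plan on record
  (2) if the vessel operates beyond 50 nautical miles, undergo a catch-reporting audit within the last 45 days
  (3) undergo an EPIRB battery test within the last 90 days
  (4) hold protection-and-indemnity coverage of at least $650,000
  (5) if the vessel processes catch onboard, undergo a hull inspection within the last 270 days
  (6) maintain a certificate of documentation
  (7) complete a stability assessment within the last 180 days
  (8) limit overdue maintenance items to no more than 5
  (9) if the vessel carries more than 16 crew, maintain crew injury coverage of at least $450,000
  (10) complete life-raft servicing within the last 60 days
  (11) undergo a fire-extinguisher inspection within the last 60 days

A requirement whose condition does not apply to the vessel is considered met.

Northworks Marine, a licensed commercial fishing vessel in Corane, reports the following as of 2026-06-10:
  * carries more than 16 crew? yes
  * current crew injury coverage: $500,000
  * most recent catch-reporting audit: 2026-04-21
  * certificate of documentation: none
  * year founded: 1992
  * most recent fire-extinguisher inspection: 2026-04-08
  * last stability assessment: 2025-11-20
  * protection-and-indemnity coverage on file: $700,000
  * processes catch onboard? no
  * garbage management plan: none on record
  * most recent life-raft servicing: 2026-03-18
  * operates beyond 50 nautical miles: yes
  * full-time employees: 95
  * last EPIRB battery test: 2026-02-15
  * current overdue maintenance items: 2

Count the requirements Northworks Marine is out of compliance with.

1. garbage management plan absent → not met
2. condition 'operates beyond 50 nautical miles' holds; catch-reporting audit 50 days ago vs limit 45 → not met
3. EPIRB battery test 115 days ago vs limit 90 → not met
4. protection-and-indemnity coverage $700,000 ≥ $650,000 → met
5. condition 'processes catch onboard' does not hold → requirement n/a → met
6. certificate of documentation absent → not met
7. stability assessment 202 days ago vs limit 180 → not met
8. overdue maintenance items 2 ≤ 5 → met
9. condition 'carries more than 16 crew' holds; crew injury coverage $500,000 ≥ $450,000 → met
10. life-raft servicing 84 days ago vs limit 60 → not met
11. fire-extinguisher inspection 63 days ago vs limit 60 → not met
Not met: 7 of 11

7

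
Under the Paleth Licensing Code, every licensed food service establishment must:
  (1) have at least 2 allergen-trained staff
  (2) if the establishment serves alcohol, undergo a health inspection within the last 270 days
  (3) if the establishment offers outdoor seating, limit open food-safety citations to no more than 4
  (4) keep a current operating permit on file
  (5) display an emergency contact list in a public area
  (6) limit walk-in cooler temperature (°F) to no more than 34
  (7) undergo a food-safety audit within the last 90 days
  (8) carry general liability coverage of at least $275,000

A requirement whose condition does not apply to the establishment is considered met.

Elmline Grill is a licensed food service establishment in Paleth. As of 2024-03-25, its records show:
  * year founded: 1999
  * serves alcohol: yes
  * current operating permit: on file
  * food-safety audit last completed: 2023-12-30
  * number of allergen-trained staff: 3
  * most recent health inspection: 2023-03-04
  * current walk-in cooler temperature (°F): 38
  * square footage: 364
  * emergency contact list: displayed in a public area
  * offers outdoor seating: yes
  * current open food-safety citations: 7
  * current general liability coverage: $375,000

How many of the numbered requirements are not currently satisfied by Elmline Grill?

3

1. allergen-trained staff 3 ≥ 2 → met
2. condition 'serves alcohol' holds; health inspection 387 days ago vs limit 270 → not met
3. condition 'offers outdoor seating' holds; open food-safety citations 7 > 4 → not met
4. current operating permit present → met
5. emergency contact list present → met
6. walk-in cooler temperature (°F) 38 > 34 → not met
7. food-safety audit 86 days ago vs limit 90 → met
8. general liability coverage $375,000 ≥ $275,000 → met
Not met: 3 of 8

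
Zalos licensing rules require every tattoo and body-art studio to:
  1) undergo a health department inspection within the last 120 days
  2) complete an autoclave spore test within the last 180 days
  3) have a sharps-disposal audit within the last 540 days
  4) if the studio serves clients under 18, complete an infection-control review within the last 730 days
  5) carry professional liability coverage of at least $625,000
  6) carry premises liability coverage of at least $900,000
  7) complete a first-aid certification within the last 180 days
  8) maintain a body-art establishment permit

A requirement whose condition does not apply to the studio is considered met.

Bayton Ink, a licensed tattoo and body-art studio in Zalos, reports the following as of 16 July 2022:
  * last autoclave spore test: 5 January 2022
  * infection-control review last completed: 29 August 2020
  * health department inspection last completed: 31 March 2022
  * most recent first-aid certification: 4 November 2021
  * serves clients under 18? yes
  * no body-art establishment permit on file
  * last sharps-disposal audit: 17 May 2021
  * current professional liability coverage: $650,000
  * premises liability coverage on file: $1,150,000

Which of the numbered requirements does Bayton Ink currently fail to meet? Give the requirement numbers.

1. health department inspection 107 days ago vs limit 120 → met
2. autoclave spore test 192 days ago vs limit 180 → not met
3. sharps-disposal audit 425 days ago vs limit 540 → met
4. condition 'serves clients under 18' holds; infection-control review 686 days ago vs limit 730 → met
5. professional liability coverage $650,000 ≥ $625,000 → met
6. premises liability coverage $1,150,000 ≥ $900,000 → met
7. first-aid certification 254 days ago vs limit 180 → not met
8. body-art establishment permit absent → not met
Not met: 2, 7, 8

2, 7, 8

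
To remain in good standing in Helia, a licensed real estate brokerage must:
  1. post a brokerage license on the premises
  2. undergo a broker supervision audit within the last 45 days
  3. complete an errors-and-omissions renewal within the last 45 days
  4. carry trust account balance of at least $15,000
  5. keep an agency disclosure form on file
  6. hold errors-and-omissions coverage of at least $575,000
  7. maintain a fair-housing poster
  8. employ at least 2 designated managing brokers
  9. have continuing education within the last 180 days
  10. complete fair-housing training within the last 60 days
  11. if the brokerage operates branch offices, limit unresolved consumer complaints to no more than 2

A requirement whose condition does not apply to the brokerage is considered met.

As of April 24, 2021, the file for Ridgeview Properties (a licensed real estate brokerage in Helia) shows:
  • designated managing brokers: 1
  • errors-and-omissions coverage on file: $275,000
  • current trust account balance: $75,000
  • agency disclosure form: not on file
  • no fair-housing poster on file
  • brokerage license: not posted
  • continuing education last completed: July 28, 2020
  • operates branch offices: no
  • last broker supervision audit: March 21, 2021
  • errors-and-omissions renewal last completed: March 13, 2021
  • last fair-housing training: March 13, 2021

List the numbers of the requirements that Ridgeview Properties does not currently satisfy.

1, 5, 6, 7, 8, 9

1. brokerage license absent → not met
2. broker supervision audit 34 days ago vs limit 45 → met
3. errors-and-omissions renewal 42 days ago vs limit 45 → met
4. trust account balance $75,000 ≥ $15,000 → met
5. agency disclosure form absent → not met
6. errors-and-omissions coverage $275,000 < $575,000 → not met
7. fair-housing poster absent → not met
8. designated managing brokers 1 < 2 → not met
9. continuing education 270 days ago vs limit 180 → not met
10. fair-housing training 42 days ago vs limit 60 → met
11. condition 'operates branch offices' does not hold → requirement n/a → met
Not met: 1, 5, 6, 7, 8, 9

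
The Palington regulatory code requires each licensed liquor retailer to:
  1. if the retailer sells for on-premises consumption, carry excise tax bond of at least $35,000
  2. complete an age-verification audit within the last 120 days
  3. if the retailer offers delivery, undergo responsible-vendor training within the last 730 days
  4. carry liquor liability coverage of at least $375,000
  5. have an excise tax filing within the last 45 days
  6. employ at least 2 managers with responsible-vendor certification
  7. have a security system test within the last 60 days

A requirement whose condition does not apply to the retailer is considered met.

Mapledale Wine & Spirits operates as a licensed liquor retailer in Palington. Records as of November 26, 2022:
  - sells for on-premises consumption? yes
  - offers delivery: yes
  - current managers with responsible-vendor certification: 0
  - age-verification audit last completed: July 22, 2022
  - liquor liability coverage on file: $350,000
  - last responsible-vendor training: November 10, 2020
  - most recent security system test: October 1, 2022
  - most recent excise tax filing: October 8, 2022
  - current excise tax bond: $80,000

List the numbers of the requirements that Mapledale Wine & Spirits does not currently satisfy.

2, 3, 4, 5, 6

1. condition 'sells for on-premises consumption' holds; excise tax bond $80,000 ≥ $35,000 → met
2. age-verification audit 127 days ago vs limit 120 → not met
3. condition 'offers delivery' holds; responsible-vendor training 746 days ago vs limit 730 → not met
4. liquor liability coverage $350,000 < $375,000 → not met
5. excise tax filing 49 days ago vs limit 45 → not met
6. managers with responsible-vendor certification 0 < 2 → not met
7. security system test 56 days ago vs limit 60 → met
Not met: 2, 3, 4, 5, 6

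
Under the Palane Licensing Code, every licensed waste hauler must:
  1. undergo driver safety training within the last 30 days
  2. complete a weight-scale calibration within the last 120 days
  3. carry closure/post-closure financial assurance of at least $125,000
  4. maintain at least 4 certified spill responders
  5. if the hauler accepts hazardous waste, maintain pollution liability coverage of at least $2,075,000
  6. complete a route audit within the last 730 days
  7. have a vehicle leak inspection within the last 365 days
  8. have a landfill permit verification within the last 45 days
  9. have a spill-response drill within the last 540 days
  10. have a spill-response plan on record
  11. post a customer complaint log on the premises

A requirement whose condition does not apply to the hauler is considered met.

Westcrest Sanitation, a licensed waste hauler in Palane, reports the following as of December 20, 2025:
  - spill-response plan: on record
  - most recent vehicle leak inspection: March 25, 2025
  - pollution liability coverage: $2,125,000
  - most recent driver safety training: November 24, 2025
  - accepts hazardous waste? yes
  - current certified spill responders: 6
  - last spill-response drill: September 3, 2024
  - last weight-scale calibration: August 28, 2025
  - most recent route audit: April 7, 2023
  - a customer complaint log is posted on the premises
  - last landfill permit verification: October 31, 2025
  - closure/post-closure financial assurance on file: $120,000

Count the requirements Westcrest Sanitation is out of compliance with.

1. driver safety training 26 days ago vs limit 30 → met
2. weight-scale calibration 114 days ago vs limit 120 → met
3. closure/post-closure financial assurance $120,000 < $125,000 → not met
4. certified spill responders 6 ≥ 4 → met
5. condition 'accepts hazardous waste' holds; pollution liability coverage $2,125,000 ≥ $2,075,000 → met
6. route audit 988 days ago vs limit 730 → not met
7. vehicle leak inspection 270 days ago vs limit 365 → met
8. landfill permit verification 50 days ago vs limit 45 → not met
9. spill-response drill 473 days ago vs limit 540 → met
10. spill-response plan present → met
11. customer complaint log present → met
Not met: 3 of 11

3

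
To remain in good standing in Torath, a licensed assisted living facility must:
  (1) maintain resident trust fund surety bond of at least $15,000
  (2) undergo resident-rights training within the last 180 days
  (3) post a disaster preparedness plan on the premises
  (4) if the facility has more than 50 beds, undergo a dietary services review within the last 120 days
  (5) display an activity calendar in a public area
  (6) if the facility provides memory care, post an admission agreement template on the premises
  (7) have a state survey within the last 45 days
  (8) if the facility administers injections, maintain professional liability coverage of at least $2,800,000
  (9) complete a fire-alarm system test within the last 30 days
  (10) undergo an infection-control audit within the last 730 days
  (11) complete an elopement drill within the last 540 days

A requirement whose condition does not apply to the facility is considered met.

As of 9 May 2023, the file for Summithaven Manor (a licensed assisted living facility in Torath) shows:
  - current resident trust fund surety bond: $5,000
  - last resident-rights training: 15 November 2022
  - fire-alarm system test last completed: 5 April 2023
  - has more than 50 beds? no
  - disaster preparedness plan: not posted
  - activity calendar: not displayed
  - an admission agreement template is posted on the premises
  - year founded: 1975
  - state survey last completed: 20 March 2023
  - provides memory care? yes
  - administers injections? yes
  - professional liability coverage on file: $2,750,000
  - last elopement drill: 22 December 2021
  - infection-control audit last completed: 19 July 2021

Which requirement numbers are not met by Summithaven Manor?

1. resident trust fund surety bond $5,000 < $15,000 → not met
2. resident-rights training 175 days ago vs limit 180 → met
3. disaster preparedness plan absent → not met
4. condition 'has more than 50 beds' does not hold → requirement n/a → met
5. activity calendar absent → not met
6. condition 'provides memory care' holds; admission agreement template present → met
7. state survey 50 days ago vs limit 45 → not met
8. condition 'administers injections' holds; professional liability coverage $2,750,000 < $2,800,000 → not met
9. fire-alarm system test 34 days ago vs limit 30 → not met
10. infection-control audit 659 days ago vs limit 730 → met
11. elopement drill 503 days ago vs limit 540 → met
Not met: 1, 3, 5, 7, 8, 9

1, 3, 5, 7, 8, 9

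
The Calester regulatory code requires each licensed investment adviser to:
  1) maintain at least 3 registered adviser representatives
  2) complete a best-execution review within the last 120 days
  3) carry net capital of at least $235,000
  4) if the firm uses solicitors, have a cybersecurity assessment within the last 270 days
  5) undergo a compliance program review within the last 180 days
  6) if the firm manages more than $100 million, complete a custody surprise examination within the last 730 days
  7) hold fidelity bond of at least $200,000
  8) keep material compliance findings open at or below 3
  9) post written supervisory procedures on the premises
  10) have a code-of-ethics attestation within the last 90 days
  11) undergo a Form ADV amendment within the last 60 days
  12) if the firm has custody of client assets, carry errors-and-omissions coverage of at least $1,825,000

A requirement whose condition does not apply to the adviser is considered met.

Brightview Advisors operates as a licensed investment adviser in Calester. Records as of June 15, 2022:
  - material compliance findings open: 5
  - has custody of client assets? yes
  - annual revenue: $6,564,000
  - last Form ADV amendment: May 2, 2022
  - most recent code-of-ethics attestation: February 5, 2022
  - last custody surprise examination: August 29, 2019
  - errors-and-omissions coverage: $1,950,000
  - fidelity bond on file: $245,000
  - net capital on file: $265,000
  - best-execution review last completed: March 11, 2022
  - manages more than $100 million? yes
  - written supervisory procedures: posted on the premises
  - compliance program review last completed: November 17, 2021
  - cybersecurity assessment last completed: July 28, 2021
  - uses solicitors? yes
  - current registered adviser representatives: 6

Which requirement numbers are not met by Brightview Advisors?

1. registered adviser representatives 6 ≥ 3 → met
2. best-execution review 96 days ago vs limit 120 → met
3. net capital $265,000 ≥ $235,000 → met
4. condition 'uses solicitors' holds; cybersecurity assessment 322 days ago vs limit 270 → not met
5. compliance program review 210 days ago vs limit 180 → not met
6. condition 'manages more than $100 million' holds; custody surprise examination 1021 days ago vs limit 730 → not met
7. fidelity bond $245,000 ≥ $200,000 → met
8. material compliance findings open 5 > 3 → not met
9. written supervisory procedures present → met
10. code-of-ethics attestation 130 days ago vs limit 90 → not met
11. Form ADV amendment 44 days ago vs limit 60 → met
12. condition 'has custody of client assets' holds; errors-and-omissions coverage $1,950,000 ≥ $1,825,000 → met
Not met: 4, 5, 6, 8, 10

4, 5, 6, 8, 10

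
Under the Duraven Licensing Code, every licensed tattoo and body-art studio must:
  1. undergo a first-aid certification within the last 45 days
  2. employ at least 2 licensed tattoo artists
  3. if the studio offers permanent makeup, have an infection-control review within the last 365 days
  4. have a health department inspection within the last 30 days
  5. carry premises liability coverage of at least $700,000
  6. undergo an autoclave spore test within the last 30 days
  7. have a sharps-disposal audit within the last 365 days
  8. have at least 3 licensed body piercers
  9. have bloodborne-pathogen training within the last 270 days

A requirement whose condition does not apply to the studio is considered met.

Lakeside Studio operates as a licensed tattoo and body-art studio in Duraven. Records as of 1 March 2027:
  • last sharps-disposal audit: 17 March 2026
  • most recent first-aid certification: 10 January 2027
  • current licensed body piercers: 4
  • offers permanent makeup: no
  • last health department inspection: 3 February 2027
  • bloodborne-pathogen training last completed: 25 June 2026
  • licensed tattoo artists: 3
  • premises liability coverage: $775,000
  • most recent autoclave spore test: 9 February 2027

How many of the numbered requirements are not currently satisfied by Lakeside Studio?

1

1. first-aid certification 50 days ago vs limit 45 → not met
2. licensed tattoo artists 3 ≥ 2 → met
3. condition 'offers permanent makeup' does not hold → requirement n/a → met
4. health department inspection 26 days ago vs limit 30 → met
5. premises liability coverage $775,000 ≥ $700,000 → met
6. autoclave spore test 20 days ago vs limit 30 → met
7. sharps-disposal audit 349 days ago vs limit 365 → met
8. licensed body piercers 4 ≥ 3 → met
9. bloodborne-pathogen training 249 days ago vs limit 270 → met
Not met: 1 of 9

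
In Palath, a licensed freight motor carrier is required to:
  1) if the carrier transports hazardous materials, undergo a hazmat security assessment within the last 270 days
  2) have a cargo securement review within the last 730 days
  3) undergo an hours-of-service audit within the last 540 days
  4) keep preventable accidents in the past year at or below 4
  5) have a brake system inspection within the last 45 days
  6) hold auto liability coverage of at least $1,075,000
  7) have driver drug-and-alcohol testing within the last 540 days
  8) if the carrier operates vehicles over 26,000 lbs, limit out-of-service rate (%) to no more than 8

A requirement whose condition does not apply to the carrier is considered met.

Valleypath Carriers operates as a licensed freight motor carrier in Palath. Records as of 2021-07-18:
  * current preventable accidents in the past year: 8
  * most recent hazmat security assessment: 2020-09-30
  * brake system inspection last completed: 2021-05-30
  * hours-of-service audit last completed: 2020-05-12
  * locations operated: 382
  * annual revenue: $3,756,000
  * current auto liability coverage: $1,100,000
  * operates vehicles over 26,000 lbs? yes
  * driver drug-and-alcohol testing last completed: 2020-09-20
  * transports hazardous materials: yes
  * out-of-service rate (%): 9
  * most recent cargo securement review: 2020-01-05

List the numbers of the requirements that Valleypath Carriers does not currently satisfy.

1, 4, 5, 8

1. condition 'transports hazardous materials' holds; hazmat security assessment 291 days ago vs limit 270 → not met
2. cargo securement review 560 days ago vs limit 730 → met
3. hours-of-service audit 432 days ago vs limit 540 → met
4. preventable accidents in the past year 8 > 4 → not met
5. brake system inspection 49 days ago vs limit 45 → not met
6. auto liability coverage $1,100,000 ≥ $1,075,000 → met
7. driver drug-and-alcohol testing 301 days ago vs limit 540 → met
8. condition 'operates vehicles over 26,000 lbs' holds; out-of-service rate (%) 9 > 8 → not met
Not met: 1, 4, 5, 8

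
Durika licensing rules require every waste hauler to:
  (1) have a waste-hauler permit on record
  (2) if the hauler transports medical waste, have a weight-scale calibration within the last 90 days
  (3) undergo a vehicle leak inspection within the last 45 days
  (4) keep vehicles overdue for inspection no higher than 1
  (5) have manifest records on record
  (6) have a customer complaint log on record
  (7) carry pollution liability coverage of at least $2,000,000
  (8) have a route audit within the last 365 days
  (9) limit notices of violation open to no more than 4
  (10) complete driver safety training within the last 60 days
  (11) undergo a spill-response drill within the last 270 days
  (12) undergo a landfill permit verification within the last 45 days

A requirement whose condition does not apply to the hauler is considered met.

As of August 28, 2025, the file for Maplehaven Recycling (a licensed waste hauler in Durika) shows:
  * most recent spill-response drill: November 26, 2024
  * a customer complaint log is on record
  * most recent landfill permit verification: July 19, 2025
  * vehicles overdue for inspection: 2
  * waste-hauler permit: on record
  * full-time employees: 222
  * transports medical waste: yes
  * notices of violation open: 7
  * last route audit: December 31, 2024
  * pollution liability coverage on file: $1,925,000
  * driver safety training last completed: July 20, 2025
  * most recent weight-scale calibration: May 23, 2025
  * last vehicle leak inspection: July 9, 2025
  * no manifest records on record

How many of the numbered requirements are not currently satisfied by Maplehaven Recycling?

1. waste-hauler permit present → met
2. condition 'transports medical waste' holds; weight-scale calibration 97 days ago vs limit 90 → not met
3. vehicle leak inspection 50 days ago vs limit 45 → not met
4. vehicles overdue for inspection 2 > 1 → not met
5. manifest records absent → not met
6. customer complaint log present → met
7. pollution liability coverage $1,925,000 < $2,000,000 → not met
8. route audit 240 days ago vs limit 365 → met
9. notices of violation open 7 > 4 → not met
10. driver safety training 39 days ago vs limit 60 → met
11. spill-response drill 275 days ago vs limit 270 → not met
12. landfill permit verification 40 days ago vs limit 45 → met
Not met: 7 of 12

7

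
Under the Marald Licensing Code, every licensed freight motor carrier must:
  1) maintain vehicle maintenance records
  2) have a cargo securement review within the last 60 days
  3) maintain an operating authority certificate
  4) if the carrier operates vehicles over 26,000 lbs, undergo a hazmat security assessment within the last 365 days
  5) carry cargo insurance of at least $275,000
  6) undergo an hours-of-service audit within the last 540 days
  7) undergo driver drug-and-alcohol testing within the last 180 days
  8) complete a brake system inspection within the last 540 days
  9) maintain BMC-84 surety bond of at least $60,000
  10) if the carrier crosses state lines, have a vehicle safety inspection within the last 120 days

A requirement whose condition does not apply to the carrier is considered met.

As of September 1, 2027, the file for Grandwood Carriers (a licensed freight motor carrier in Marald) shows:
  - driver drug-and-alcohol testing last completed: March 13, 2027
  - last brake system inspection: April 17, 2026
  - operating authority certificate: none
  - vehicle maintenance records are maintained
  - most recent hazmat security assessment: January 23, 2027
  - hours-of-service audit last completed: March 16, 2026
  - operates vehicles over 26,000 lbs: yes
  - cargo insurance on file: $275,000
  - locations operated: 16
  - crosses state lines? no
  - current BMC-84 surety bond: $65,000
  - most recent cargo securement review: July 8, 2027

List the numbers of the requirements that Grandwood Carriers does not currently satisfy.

3

1. vehicle maintenance records present → met
2. cargo securement review 55 days ago vs limit 60 → met
3. operating authority certificate absent → not met
4. condition 'operates vehicles over 26,000 lbs' holds; hazmat security assessment 221 days ago vs limit 365 → met
5. cargo insurance $275,000 ≥ $275,000 → met
6. hours-of-service audit 534 days ago vs limit 540 → met
7. driver drug-and-alcohol testing 172 days ago vs limit 180 → met
8. brake system inspection 502 days ago vs limit 540 → met
9. BMC-84 surety bond $65,000 ≥ $60,000 → met
10. condition 'crosses state lines' does not hold → requirement n/a → met
Not met: 3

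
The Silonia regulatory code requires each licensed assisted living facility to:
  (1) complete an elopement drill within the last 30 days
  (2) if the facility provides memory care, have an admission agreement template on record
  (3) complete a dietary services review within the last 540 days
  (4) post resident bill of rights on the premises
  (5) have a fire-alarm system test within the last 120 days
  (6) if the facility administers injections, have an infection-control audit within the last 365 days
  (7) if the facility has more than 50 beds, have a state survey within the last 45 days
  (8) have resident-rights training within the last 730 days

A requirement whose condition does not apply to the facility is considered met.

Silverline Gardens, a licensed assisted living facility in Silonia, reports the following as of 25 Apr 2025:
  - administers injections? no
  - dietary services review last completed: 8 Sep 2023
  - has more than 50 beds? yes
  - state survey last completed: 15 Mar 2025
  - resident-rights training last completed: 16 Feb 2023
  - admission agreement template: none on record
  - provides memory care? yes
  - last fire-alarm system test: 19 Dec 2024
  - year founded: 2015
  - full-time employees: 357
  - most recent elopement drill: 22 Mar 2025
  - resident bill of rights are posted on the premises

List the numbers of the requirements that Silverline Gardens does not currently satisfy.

1, 2, 3, 5, 8

1. elopement drill 34 days ago vs limit 30 → not met
2. condition 'provides memory care' holds; admission agreement template absent → not met
3. dietary services review 595 days ago vs limit 540 → not met
4. resident bill of rights present → met
5. fire-alarm system test 127 days ago vs limit 120 → not met
6. condition 'administers injections' does not hold → requirement n/a → met
7. condition 'has more than 50 beds' holds; state survey 41 days ago vs limit 45 → met
8. resident-rights training 799 days ago vs limit 730 → not met
Not met: 1, 2, 3, 5, 8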